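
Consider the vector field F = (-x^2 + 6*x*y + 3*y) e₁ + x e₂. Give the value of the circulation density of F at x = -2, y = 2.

∂F₂/∂x = 1
∂F₁/∂y = 6*x + 3
Scalar curl = -6*x - 2
At (-2, 2): 10.

10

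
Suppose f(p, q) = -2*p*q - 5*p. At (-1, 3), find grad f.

∂f/∂p = -2*q - 5
∂f/∂q = -2*p
∇f = (-2*q - 5, -2*p)
At (-1, 3): (-11, 2).

(-11, 2)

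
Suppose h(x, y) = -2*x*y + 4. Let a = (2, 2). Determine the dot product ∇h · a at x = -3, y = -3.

∂h/∂x = -2*y
∂h/∂y = -2*x
∇h at (-3, -3) = (6, 6)
∇h · a = (6)(2) + (6)(2) = 24

24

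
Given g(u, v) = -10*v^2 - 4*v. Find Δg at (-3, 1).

-20

∂²g/∂u² = 0
∂²g/∂v² = -20
∇²g = -20
At (-3, 1): -20.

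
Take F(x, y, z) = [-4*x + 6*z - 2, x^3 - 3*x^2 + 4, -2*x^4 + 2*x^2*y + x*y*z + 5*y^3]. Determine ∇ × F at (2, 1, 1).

(25, 61, 0)

(∇×F)₁ = ∂F₃/∂y − ∂F₂/∂z = 2*x^2 + x*z + 15*y^2
(∇×F)₂ = ∂F₁/∂z − ∂F₃/∂x = 8*x^3 - 4*x*y - y*z + 6
(∇×F)₃ = ∂F₂/∂x − ∂F₁/∂y = 3*x^2 - 6*x
∇×F = (2*x^2 + x*z + 15*y^2, 8*x^3 - 4*x*y - y*z + 6, 3*x^2 - 6*x)
At (2, 1, 1): (25, 61, 0).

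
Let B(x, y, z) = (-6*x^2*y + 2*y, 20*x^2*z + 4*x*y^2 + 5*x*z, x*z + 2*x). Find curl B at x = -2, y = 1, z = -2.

(-70, 0, 176)

(∇×B)₁ = ∂B₃/∂y − ∂B₂/∂z = -20*x^2 - 5*x
(∇×B)₂ = ∂B₁/∂z − ∂B₃/∂x = -z - 2
(∇×B)₃ = ∂B₂/∂x − ∂B₁/∂y = 6*x^2 + 40*x*z + 4*y^2 + 5*z - 2
∇×B = (-20*x^2 - 5*x, -z - 2, 6*x^2 + 40*x*z + 4*y^2 + 5*z - 2)
At (-2, 1, -2): (-70, 0, 176).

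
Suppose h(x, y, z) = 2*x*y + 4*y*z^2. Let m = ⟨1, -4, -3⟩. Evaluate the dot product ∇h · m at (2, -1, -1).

-58

∂h/∂x = 2*y
∂h/∂y = 2*x + 4*z^2
∂h/∂z = 8*y*z
∇h at (2, -1, -1) = (-2, 8, 8)
∇h · m = (-2)(1) + (8)(-4) + (8)(-3) = -58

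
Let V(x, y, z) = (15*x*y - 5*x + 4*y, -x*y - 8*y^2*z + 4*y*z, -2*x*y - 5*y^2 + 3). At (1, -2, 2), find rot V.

(58, -4, -17)

(∇×V)₁ = ∂V₃/∂y − ∂V₂/∂z = -2*x + 8*y^2 - 14*y
(∇×V)₂ = ∂V₁/∂z − ∂V₃/∂x = 2*y
(∇×V)₃ = ∂V₂/∂x − ∂V₁/∂y = -15*x - y - 4
∇×V = (-2*x + 8*y^2 - 14*y, 2*y, -15*x - y - 4)
At (1, -2, 2): (58, -4, -17).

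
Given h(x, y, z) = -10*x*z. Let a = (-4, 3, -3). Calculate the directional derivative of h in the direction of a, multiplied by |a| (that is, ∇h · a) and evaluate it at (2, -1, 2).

∂h/∂x = -10*z
∂h/∂y = 0
∂h/∂z = -10*x
∇h at (2, -1, 2) = (-20, 0, -20)
∇h · a = (-20)(-4) + (0)(3) + (-20)(-3) = 140

140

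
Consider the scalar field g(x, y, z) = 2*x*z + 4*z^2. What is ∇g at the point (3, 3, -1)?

(-2, 0, -2)

∂g/∂x = 2*z
∂g/∂y = 0
∂g/∂z = 2*x + 8*z
∇g = (2*z, 0, 2*x + 8*z)
At (3, 3, -1): (-2, 0, -2).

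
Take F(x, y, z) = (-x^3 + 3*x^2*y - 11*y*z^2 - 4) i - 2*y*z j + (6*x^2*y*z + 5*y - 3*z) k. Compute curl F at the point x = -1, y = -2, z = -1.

(∇×F)₁ = ∂F₃/∂y − ∂F₂/∂z = 6*x^2*z + 2*y + 5
(∇×F)₂ = ∂F₁/∂z − ∂F₃/∂x = -12*x*y*z - 22*y*z
(∇×F)₃ = ∂F₂/∂x − ∂F₁/∂y = -3*x^2 + 11*z^2
∇×F = (6*x^2*z + 2*y + 5, -12*x*y*z - 22*y*z, -3*x^2 + 11*z^2)
At (-1, -2, -1): (-5, -20, 8).

(-5, -20, 8)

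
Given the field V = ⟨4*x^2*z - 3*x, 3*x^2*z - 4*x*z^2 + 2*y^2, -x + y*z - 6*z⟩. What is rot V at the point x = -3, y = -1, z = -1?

(-4, 37, 14)

(∇×V)₁ = ∂V₃/∂y − ∂V₂/∂z = -3*x^2 + 8*x*z + z
(∇×V)₂ = ∂V₁/∂z − ∂V₃/∂x = 4*x^2 + 1
(∇×V)₃ = ∂V₂/∂x − ∂V₁/∂y = 6*x*z - 4*z^2
∇×V = (-3*x^2 + 8*x*z + z, 4*x^2 + 1, 6*x*z - 4*z^2)
At (-3, -1, -1): (-4, 37, 14).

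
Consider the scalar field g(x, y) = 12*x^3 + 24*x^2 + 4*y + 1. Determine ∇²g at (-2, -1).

-96

∂²g/∂x² = 24*(3*x + 2)
∂²g/∂y² = 0
∇²g = 72*x + 48
At (-2, -1): -96.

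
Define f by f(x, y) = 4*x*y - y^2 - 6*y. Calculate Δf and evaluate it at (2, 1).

-2

∂²f/∂x² = 0
∂²f/∂y² = -2
∇²f = -2
At (2, 1): -2.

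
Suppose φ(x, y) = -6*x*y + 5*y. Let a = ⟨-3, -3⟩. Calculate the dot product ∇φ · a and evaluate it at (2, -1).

3

∂φ/∂x = -6*y
∂φ/∂y = -6*x + 5
∇φ at (2, -1) = (6, -7)
∇φ · a = (6)(-3) + (-7)(-3) = 3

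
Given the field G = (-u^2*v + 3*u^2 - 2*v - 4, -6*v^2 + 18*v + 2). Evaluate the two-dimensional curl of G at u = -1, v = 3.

∂G₂/∂u = 0
∂G₁/∂v = -u^2 - 2
Scalar curl = u^2 + 2
At (-1, 3): 3.

3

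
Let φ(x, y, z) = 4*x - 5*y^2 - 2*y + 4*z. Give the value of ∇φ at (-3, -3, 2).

(4, 28, 4)

∂φ/∂x = 4
∂φ/∂y = -10*y - 2
∂φ/∂z = 4
∇φ = (4, -10*y - 2, 4)
At (-3, -3, 2): (4, 28, 4).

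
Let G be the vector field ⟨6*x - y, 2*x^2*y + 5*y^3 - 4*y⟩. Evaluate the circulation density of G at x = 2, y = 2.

∂G₂/∂x = 4*x*y
∂G₁/∂y = -1
Scalar curl = 4*x*y + 1
At (2, 2): 17.

17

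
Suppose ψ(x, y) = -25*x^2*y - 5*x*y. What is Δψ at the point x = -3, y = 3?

-150

∂²ψ/∂x² = -50*y
∂²ψ/∂y² = 0
∇²ψ = -50*y
At (-3, 3): -150.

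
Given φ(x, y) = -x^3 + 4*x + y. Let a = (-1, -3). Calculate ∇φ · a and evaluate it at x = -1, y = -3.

-4

∂φ/∂x = -3*x^2 + 4
∂φ/∂y = 1
∇φ at (-1, -3) = (1, 1)
∇φ · a = (1)(-1) + (1)(-3) = -4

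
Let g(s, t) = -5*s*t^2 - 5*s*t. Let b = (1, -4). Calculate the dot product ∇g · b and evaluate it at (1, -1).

-20

∂g/∂s = -5*t^2 - 5*t
∂g/∂t = -10*s*t - 5*s
∇g at (1, -1) = (0, 5)
∇g · b = (0)(1) + (5)(-4) = -20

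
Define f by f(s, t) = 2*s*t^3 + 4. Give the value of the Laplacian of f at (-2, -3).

72

∂²f/∂s² = 0
∂²f/∂t² = 12*s*t
∇²f = 12*s*t
At (-2, -3): 72.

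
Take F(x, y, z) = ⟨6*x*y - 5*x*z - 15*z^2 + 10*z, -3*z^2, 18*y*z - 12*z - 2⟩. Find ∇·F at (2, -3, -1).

∂F₁/∂x = 6*y - 5*z
∂F₂/∂y = 0
∂F₃/∂z = 18*y - 12
∇·F = 24*y - 5*z - 12
At (2, -3, -1): -79.

-79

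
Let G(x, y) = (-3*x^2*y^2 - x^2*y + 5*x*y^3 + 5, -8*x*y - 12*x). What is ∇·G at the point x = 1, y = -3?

∂G₁/∂x = -6*x*y^2 - 2*x*y + 5*y^3
∂G₂/∂y = -8*x
∇·G = -6*x*y^2 - 2*x*y - 8*x + 5*y^3
At (1, -3): -191.

-191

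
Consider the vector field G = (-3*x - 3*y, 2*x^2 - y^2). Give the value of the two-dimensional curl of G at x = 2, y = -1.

11

∂G₂/∂x = 4*x
∂G₁/∂y = -3
Scalar curl = 4*x + 3
At (2, -1): 11.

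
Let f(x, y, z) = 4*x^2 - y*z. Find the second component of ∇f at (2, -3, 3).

-3

(∇f)_2 = ∂f/∂y = -z
At (2, -3, 3): -3.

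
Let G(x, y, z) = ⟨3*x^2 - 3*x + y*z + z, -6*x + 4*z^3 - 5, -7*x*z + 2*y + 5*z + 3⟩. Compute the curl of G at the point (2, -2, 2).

(-46, 13, -8)

(∇×G)₁ = ∂G₃/∂y − ∂G₂/∂z = -12*z^2 + 2
(∇×G)₂ = ∂G₁/∂z − ∂G₃/∂x = y + 7*z + 1
(∇×G)₃ = ∂G₂/∂x − ∂G₁/∂y = -z - 6
∇×G = (-12*z^2 + 2, y + 7*z + 1, -z - 6)
At (2, -2, 2): (-46, 13, -8).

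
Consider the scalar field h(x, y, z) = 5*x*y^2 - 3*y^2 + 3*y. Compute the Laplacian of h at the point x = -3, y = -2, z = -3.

-36

∂²h/∂x² = 0
∂²h/∂y² = 2*(5*x - 3)
∂²h/∂z² = 0
∇²h = 10*x - 6
At (-3, -2, -3): -36.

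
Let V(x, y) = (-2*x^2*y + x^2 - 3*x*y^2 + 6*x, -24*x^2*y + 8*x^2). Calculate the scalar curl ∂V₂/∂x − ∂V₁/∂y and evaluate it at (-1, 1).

∂V₂/∂x = -48*x*y + 16*x
∂V₁/∂y = -2*x^2 - 6*x*y
Scalar curl = 2*x^2 - 42*x*y + 16*x
At (-1, 1): 28.

28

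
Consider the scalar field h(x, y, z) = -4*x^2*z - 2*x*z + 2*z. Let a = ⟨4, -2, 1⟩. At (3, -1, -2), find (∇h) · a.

∂h/∂x = -8*x*z - 2*z
∂h/∂y = 0
∂h/∂z = -4*x^2 - 2*x + 2
∇h at (3, -1, -2) = (52, 0, -40)
∇h · a = (52)(4) + (0)(-2) + (-40)(1) = 168

168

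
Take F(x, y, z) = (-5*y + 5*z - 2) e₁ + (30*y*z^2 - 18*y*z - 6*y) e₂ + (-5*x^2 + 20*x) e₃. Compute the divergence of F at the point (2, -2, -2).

150

∂F₁/∂x = 0
∂F₂/∂y = 30*z^2 - 18*z - 6
∂F₃/∂z = 0
∇·F = 30*z^2 - 18*z - 6
At (2, -2, -2): 150.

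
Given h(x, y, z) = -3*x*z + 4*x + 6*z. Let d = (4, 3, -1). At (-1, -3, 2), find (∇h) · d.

∂h/∂x = -3*z + 4
∂h/∂y = 0
∂h/∂z = -3*x + 6
∇h at (-1, -3, 2) = (-2, 0, 9)
∇h · d = (-2)(4) + (0)(3) + (9)(-1) = -17

-17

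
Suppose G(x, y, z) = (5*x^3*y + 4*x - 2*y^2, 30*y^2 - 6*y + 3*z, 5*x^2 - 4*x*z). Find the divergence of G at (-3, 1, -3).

205

∂G₁/∂x = 15*x^2*y + 4
∂G₂/∂y = 60*y - 6
∂G₃/∂z = -4*x
∇·G = 15*x^2*y - 4*x + 60*y - 2
At (-3, 1, -3): 205.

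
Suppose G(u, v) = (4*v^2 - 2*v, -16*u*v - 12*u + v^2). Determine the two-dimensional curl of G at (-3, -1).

∂G₂/∂u = -16*v - 12
∂G₁/∂v = 8*v - 2
Scalar curl = -24*v - 10
At (-3, -1): 14.

14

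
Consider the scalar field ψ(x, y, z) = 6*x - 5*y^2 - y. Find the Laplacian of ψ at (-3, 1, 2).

-10

∂²ψ/∂x² = 0
∂²ψ/∂y² = -10
∂²ψ/∂z² = 0
∇²ψ = -10
At (-3, 1, 2): -10.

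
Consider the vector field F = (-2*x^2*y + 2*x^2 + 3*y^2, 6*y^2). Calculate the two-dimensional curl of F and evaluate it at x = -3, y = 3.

0

∂F₂/∂x = 0
∂F₁/∂y = -2*x^2 + 6*y
Scalar curl = 2*x^2 - 6*y
At (-3, 3): 0.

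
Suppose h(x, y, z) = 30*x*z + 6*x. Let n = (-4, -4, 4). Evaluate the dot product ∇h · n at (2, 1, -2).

∂h/∂x = 30*z + 6
∂h/∂y = 0
∂h/∂z = 30*x
∇h at (2, 1, -2) = (-54, 0, 60)
∇h · n = (-54)(-4) + (0)(-4) + (60)(4) = 456

456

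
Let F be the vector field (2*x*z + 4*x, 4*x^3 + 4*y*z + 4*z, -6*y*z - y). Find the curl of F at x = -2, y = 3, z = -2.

(∇×F)₁ = ∂F₃/∂y − ∂F₂/∂z = -4*y - 6*z - 5
(∇×F)₂ = ∂F₁/∂z − ∂F₃/∂x = 2*x
(∇×F)₃ = ∂F₂/∂x − ∂F₁/∂y = 12*x^2
∇×F = (-4*y - 6*z - 5, 2*x, 12*x^2)
At (-2, 3, -2): (-5, -4, 48).

(-5, -4, 48)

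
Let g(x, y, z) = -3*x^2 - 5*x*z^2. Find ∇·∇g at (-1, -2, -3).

4

∂²g/∂x² = -6
∂²g/∂y² = 0
∂²g/∂z² = -10*x
∇²g = -10*x - 6
At (-1, -2, -3): 4.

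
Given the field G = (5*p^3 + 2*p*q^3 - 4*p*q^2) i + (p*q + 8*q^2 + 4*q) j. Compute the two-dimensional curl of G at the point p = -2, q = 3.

63

∂G₂/∂p = q
∂G₁/∂q = 6*p*q^2 - 8*p*q
Scalar curl = -6*p*q^2 + 8*p*q + q
At (-2, 3): 63.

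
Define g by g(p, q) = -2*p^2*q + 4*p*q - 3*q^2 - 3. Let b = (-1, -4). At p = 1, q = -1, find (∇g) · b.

-32

∂g/∂p = -4*p*q + 4*q
∂g/∂q = -2*p^2 + 4*p - 6*q
∇g at (1, -1) = (0, 8)
∇g · b = (0)(-1) + (8)(-4) = -32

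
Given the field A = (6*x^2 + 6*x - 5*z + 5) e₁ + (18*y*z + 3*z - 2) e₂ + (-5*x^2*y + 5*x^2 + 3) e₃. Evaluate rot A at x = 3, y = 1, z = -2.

(-66, -5, 0)

(∇×A)₁ = ∂A₃/∂y − ∂A₂/∂z = -5*x^2 - 18*y - 3
(∇×A)₂ = ∂A₁/∂z − ∂A₃/∂x = 10*x*y - 10*x - 5
(∇×A)₃ = ∂A₂/∂x − ∂A₁/∂y = 0
∇×A = (-5*x^2 - 18*y - 3, 10*x*y - 10*x - 5, 0)
At (3, 1, -2): (-66, -5, 0).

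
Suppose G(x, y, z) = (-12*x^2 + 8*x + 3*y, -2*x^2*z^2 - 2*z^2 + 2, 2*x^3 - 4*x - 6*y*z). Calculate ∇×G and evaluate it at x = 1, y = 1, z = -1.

(∇×G)₁ = ∂G₃/∂y − ∂G₂/∂z = 4*x^2*z - 2*z
(∇×G)₂ = ∂G₁/∂z − ∂G₃/∂x = -6*x^2 + 4
(∇×G)₃ = ∂G₂/∂x − ∂G₁/∂y = -4*x*z^2 - 3
∇×G = (4*x^2*z - 2*z, -6*x^2 + 4, -4*x*z^2 - 3)
At (1, 1, -1): (-2, -2, -7).

(-2, -2, -7)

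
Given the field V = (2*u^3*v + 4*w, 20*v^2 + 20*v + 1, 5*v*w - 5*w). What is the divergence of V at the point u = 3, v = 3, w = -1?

∂V₁/∂u = 6*u^2*v
∂V₂/∂v = 40*v + 20
∂V₃/∂w = 5*v - 5
∇·V = 6*u^2*v + 45*v + 15
At (3, 3, -1): 312.

312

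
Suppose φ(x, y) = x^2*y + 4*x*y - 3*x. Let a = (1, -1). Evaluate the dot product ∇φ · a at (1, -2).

-20

∂φ/∂x = 2*x*y + 4*y - 3
∂φ/∂y = x^2 + 4*x
∇φ at (1, -2) = (-15, 5)
∇φ · a = (-15)(1) + (5)(-1) = -20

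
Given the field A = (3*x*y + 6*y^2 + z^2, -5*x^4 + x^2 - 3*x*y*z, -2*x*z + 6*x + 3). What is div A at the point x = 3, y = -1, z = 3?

∂A₁/∂x = 3*y
∂A₂/∂y = -3*x*z
∂A₃/∂z = -2*x
∇·A = -3*x*z - 2*x + 3*y
At (3, -1, 3): -36.

-36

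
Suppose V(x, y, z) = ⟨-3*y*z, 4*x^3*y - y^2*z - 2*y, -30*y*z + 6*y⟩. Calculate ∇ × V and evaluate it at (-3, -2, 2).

(-50, 6, -210)

(∇×V)₁ = ∂V₃/∂y − ∂V₂/∂z = y^2 - 30*z + 6
(∇×V)₂ = ∂V₁/∂z − ∂V₃/∂x = -3*y
(∇×V)₃ = ∂V₂/∂x − ∂V₁/∂y = 12*x^2*y + 3*z
∇×V = (y^2 - 30*z + 6, -3*y, 12*x^2*y + 3*z)
At (-3, -2, 2): (-50, 6, -210).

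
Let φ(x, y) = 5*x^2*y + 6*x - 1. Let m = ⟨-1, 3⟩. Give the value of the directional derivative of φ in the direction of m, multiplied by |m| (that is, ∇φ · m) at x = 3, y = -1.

159

∂φ/∂x = 10*x*y + 6
∂φ/∂y = 5*x^2
∇φ at (3, -1) = (-24, 45)
∇φ · m = (-24)(-1) + (45)(3) = 159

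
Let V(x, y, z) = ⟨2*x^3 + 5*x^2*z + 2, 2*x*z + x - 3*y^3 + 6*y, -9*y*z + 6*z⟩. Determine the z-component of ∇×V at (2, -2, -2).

(∇×V)_3 = ∂V₂/∂x − ∂V₁/∂y
= 2*z + 1 − (0)
= 2*z + 1
At (2, -2, -2): -3.

-3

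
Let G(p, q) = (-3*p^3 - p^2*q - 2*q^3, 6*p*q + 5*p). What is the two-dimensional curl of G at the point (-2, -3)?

∂G₂/∂p = 6*q + 5
∂G₁/∂q = -p^2 - 6*q^2
Scalar curl = p^2 + 6*q^2 + 6*q + 5
At (-2, -3): 45.

45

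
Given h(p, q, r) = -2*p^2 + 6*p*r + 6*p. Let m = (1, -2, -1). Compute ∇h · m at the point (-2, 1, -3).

∂h/∂p = -4*p + 6*r + 6
∂h/∂q = 0
∂h/∂r = 6*p
∇h at (-2, 1, -3) = (-4, 0, -12)
∇h · m = (-4)(1) + (0)(-2) + (-12)(-1) = 8

8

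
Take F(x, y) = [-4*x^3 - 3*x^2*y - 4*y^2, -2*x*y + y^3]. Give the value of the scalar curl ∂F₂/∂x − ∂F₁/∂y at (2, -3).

∂F₂/∂x = -2*y
∂F₁/∂y = -3*x^2 - 8*y
Scalar curl = 3*x^2 + 6*y
At (2, -3): -6.

-6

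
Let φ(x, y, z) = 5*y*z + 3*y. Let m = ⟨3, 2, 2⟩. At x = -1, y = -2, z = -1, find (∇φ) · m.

∂φ/∂x = 0
∂φ/∂y = 5*z + 3
∂φ/∂z = 5*y
∇φ at (-1, -2, -1) = (0, -2, -10)
∇φ · m = (0)(3) + (-2)(2) + (-10)(2) = -24

-24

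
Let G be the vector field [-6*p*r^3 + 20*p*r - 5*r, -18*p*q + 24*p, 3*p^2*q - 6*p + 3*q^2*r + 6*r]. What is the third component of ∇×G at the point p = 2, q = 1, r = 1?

(∇×G)_3 = ∂G₂/∂p − ∂G₁/∂q
= -18*q + 24 − (0)
= -18*q + 24
At (2, 1, 1): 6.

6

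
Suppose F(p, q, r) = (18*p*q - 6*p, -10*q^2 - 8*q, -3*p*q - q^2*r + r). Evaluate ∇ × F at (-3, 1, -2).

(∇×F)₁ = ∂F₃/∂q − ∂F₂/∂r = -3*p - 2*q*r
(∇×F)₂ = ∂F₁/∂r − ∂F₃/∂p = 3*q
(∇×F)₃ = ∂F₂/∂p − ∂F₁/∂q = -18*p
∇×F = (-3*p - 2*q*r, 3*q, -18*p)
At (-3, 1, -2): (13, 3, 54).

(13, 3, 54)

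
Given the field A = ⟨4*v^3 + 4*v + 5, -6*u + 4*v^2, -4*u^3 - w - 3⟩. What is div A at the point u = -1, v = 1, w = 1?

∂A₁/∂u = 0
∂A₂/∂v = 8*v
∂A₃/∂w = -1
∇·A = 8*v - 1
At (-1, 1, 1): 7.

7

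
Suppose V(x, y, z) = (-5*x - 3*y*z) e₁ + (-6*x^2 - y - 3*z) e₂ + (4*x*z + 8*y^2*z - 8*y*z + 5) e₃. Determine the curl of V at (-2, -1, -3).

(75, 15, 15)

(∇×V)₁ = ∂V₃/∂y − ∂V₂/∂z = 16*y*z - 8*z + 3
(∇×V)₂ = ∂V₁/∂z − ∂V₃/∂x = -3*y - 4*z
(∇×V)₃ = ∂V₂/∂x − ∂V₁/∂y = -12*x + 3*z
∇×V = (16*y*z - 8*z + 3, -3*y - 4*z, -12*x + 3*z)
At (-2, -1, -3): (75, 15, 15).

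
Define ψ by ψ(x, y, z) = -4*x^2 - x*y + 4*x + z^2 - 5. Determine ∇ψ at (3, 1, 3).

(-21, -3, 6)

∂ψ/∂x = -8*x - y + 4
∂ψ/∂y = -x
∂ψ/∂z = 2*z
∇ψ = (-8*x - y + 4, -x, 2*z)
At (3, 1, 3): (-21, -3, 6).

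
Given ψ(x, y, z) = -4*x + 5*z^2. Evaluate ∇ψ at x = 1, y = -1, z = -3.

(-4, 0, -30)

∂ψ/∂x = -4
∂ψ/∂y = 0
∂ψ/∂z = 10*z
∇ψ = (-4, 0, 10*z)
At (1, -1, -3): (-4, 0, -30).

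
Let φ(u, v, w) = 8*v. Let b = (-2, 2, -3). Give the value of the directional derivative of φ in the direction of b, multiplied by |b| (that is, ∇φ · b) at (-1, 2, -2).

16

∂φ/∂u = 0
∂φ/∂v = 8
∂φ/∂w = 0
∇φ at (-1, 2, -2) = (0, 8, 0)
∇φ · b = (0)(-2) + (8)(2) + (0)(-3) = 16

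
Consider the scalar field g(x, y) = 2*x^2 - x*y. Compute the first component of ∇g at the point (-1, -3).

(∇g)_1 = ∂g/∂x = 4*x - y
At (-1, -3): -1.

-1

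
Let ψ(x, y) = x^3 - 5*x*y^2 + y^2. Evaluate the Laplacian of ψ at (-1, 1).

6

∂²ψ/∂x² = 6*x
∂²ψ/∂y² = 2*(-5*x + 1)
∇²ψ = -4*x + 2
At (-1, 1): 6.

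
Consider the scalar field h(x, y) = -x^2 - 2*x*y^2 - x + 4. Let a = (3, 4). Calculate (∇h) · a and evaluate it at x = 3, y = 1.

-75

∂h/∂x = -2*x - 2*y^2 - 1
∂h/∂y = -4*x*y
∇h at (3, 1) = (-9, -12)
∇h · a = (-9)(3) + (-12)(4) = -75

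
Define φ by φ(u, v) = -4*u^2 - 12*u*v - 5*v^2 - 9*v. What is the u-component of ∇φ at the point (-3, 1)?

12

(∇φ)_1 = ∂φ/∂u = -8*u - 12*v
At (-3, 1): 12.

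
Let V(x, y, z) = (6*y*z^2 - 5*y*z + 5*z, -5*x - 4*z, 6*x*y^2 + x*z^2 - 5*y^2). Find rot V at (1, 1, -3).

(6, -51, -74)

(∇×V)₁ = ∂V₃/∂y − ∂V₂/∂z = 12*x*y - 10*y + 4
(∇×V)₂ = ∂V₁/∂z − ∂V₃/∂x = -6*y^2 + 12*y*z - 5*y - z^2 + 5
(∇×V)₃ = ∂V₂/∂x − ∂V₁/∂y = -6*z^2 + 5*z - 5
∇×V = (12*x*y - 10*y + 4, -6*y^2 + 12*y*z - 5*y - z^2 + 5, -6*z^2 + 5*z - 5)
At (1, 1, -3): (6, -51, -74).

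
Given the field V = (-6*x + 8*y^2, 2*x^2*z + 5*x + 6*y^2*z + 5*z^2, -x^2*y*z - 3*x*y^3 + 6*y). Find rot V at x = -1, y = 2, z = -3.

(49, 36, -15)

(∇×V)₁ = ∂V₃/∂y − ∂V₂/∂z = -x^2*z - 2*x^2 - 9*x*y^2 - 6*y^2 - 10*z + 6
(∇×V)₂ = ∂V₁/∂z − ∂V₃/∂x = 2*x*y*z + 3*y^3
(∇×V)₃ = ∂V₂/∂x − ∂V₁/∂y = 4*x*z - 16*y + 5
∇×V = (-x^2*z - 2*x^2 - 9*x*y^2 - 6*y^2 - 10*z + 6, 2*x*y*z + 3*y^3, 4*x*z - 16*y + 5)
At (-1, 2, -3): (49, 36, -15).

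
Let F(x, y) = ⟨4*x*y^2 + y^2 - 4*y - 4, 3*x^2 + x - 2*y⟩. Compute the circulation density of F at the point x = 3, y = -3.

101

∂F₂/∂x = 6*x + 1
∂F₁/∂y = 8*x*y + 2*y - 4
Scalar curl = -8*x*y + 6*x - 2*y + 5
At (3, -3): 101.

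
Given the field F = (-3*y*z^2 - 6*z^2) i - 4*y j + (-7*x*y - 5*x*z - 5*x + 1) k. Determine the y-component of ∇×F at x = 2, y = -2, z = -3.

(∇×F)_2 = ∂F₁/∂z − ∂F₃/∂x
= -6*y*z - 12*z − (-7*y - 5*z - 5)
= -6*y*z + 7*y - 7*z + 5
At (2, -2, -3): -24.

-24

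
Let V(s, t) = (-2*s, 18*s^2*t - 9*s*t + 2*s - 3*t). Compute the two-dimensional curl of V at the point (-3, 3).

-349

∂V₂/∂s = 36*s*t - 9*t + 2
∂V₁/∂t = 0
Scalar curl = 36*s*t - 9*t + 2
At (-3, 3): -349.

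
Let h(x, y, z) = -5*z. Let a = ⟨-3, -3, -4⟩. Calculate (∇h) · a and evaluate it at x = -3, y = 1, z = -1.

∂h/∂x = 0
∂h/∂y = 0
∂h/∂z = -5
∇h at (-3, 1, -1) = (0, 0, -5)
∇h · a = (0)(-3) + (0)(-3) + (-5)(-4) = 20

20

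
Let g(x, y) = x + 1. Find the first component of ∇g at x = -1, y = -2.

(∇g)_1 = ∂g/∂x = 1
At (-1, -2): 1.

1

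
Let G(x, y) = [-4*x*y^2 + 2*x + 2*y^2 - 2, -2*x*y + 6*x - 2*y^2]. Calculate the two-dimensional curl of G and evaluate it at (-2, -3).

∂G₂/∂x = -2*y + 6
∂G₁/∂y = -8*x*y + 4*y
Scalar curl = 8*x*y - 6*y + 6
At (-2, -3): 72.

72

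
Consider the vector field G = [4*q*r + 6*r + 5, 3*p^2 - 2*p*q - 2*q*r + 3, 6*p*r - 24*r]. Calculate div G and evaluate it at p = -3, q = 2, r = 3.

∂G₁/∂p = 0
∂G₂/∂q = -2*p - 2*r
∂G₃/∂r = 6*p - 24
∇·G = 4*p - 2*r - 24
At (-3, 2, 3): -42.

-42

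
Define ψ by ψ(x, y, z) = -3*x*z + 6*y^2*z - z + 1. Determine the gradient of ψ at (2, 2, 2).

(-6, 48, 17)

∂ψ/∂x = -3*z
∂ψ/∂y = 12*y*z
∂ψ/∂z = -3*x + 6*y^2 - 1
∇ψ = (-3*z, 12*y*z, -3*x + 6*y^2 - 1)
At (2, 2, 2): (-6, 48, 17).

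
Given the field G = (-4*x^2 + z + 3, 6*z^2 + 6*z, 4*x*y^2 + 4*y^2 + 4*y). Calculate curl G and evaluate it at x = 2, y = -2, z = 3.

(-86, -15, 0)

(∇×G)₁ = ∂G₃/∂y − ∂G₂/∂z = 8*x*y + 8*y - 12*z - 2
(∇×G)₂ = ∂G₁/∂z − ∂G₃/∂x = -4*y^2 + 1
(∇×G)₃ = ∂G₂/∂x − ∂G₁/∂y = 0
∇×G = (8*x*y + 8*y - 12*z - 2, -4*y^2 + 1, 0)
At (2, -2, 3): (-86, -15, 0).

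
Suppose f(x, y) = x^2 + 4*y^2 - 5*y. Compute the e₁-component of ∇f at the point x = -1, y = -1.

(∇f)_1 = ∂f/∂x = 2*x
At (-1, -1): -2.

-2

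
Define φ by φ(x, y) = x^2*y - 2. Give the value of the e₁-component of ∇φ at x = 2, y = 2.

8

(∇φ)_1 = ∂φ/∂x = 2*x*y
At (2, 2): 8.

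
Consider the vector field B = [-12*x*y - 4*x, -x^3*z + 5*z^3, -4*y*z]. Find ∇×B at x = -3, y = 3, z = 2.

(∇×B)₁ = ∂B₃/∂y − ∂B₂/∂z = x^3 - 15*z^2 - 4*z
(∇×B)₂ = ∂B₁/∂z − ∂B₃/∂x = 0
(∇×B)₃ = ∂B₂/∂x − ∂B₁/∂y = -3*x^2*z + 12*x
∇×B = (x^3 - 15*z^2 - 4*z, 0, -3*x^2*z + 12*x)
At (-3, 3, 2): (-95, 0, -90).

(-95, 0, -90)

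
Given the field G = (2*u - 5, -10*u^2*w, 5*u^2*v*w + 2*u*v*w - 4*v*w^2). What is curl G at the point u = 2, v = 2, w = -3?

(∇×G)₁ = ∂G₃/∂v − ∂G₂/∂w = 5*u^2*w + 10*u^2 + 2*u*w - 4*w^2
(∇×G)₂ = ∂G₁/∂w − ∂G₃/∂u = -10*u*v*w - 2*v*w
(∇×G)₃ = ∂G₂/∂u − ∂G₁/∂v = -20*u*w
∇×G = (5*u^2*w + 10*u^2 + 2*u*w - 4*w^2, -10*u*v*w - 2*v*w, -20*u*w)
At (2, 2, -3): (-68, 132, 120).

(-68, 132, 120)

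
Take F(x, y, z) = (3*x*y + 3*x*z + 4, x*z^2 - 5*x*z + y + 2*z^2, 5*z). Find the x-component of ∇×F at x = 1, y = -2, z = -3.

23

(∇×F)_1 = ∂F₃/∂y − ∂F₂/∂z
= 0 − (2*x*z - 5*x + 4*z)
= -2*x*z + 5*x - 4*z
At (1, -2, -3): 23.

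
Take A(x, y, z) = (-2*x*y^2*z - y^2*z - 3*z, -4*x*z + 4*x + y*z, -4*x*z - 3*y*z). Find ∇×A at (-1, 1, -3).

(∇×A)₁ = ∂A₃/∂y − ∂A₂/∂z = 4*x - y - 3*z
(∇×A)₂ = ∂A₁/∂z − ∂A₃/∂x = -2*x*y^2 - y^2 + 4*z - 3
(∇×A)₃ = ∂A₂/∂x − ∂A₁/∂y = 4*x*y*z + 2*y*z - 4*z + 4
∇×A = (4*x - y - 3*z, -2*x*y^2 - y^2 + 4*z - 3, 4*x*y*z + 2*y*z - 4*z + 4)
At (-1, 1, -3): (4, -14, 22).

(4, -14, 22)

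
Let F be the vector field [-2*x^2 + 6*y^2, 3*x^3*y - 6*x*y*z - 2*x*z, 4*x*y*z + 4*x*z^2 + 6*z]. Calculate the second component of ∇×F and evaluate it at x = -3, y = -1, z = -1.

-8

(∇×F)_2 = ∂F₁/∂z − ∂F₃/∂x
= 0 − (4*y*z + 4*z^2)
= -4*y*z - 4*z^2
At (-3, -1, -1): -8.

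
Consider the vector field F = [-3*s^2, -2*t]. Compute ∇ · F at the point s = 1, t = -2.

-8

∂F₁/∂s = -6*s
∂F₂/∂t = -2
∇·F = -6*s - 2
At (1, -2): -8.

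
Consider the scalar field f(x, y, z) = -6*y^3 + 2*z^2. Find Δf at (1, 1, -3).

∂²f/∂x² = 0
∂²f/∂y² = -36*y
∂²f/∂z² = 4
∇²f = -36*y + 4
At (1, 1, -3): -32.

-32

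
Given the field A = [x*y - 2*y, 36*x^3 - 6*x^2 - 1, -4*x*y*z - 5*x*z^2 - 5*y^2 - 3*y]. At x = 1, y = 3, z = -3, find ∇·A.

21

∂A₁/∂x = y
∂A₂/∂y = 0
∂A₃/∂z = -4*x*y - 10*x*z
∇·A = -4*x*y - 10*x*z + y
At (1, 3, -3): 21.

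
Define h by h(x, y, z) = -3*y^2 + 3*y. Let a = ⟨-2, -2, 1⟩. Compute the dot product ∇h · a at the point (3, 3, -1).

∂h/∂x = 0
∂h/∂y = -6*y + 3
∂h/∂z = 0
∇h at (3, 3, -1) = (0, -15, 0)
∇h · a = (0)(-2) + (-15)(-2) + (0)(1) = 30

30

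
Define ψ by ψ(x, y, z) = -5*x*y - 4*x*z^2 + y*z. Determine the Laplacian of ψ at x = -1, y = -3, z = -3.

8

∂²ψ/∂x² = 0
∂²ψ/∂y² = 0
∂²ψ/∂z² = -8*x
∇²ψ = -8*x
At (-1, -3, -3): 8.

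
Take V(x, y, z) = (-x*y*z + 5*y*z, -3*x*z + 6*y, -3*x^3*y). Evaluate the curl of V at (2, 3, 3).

(-18, 117, -18)

(∇×V)₁ = ∂V₃/∂y − ∂V₂/∂z = -3*x^3 + 3*x
(∇×V)₂ = ∂V₁/∂z − ∂V₃/∂x = 9*x^2*y - x*y + 5*y
(∇×V)₃ = ∂V₂/∂x − ∂V₁/∂y = x*z - 8*z
∇×V = (-3*x^3 + 3*x, 9*x^2*y - x*y + 5*y, x*z - 8*z)
At (2, 3, 3): (-18, 117, -18).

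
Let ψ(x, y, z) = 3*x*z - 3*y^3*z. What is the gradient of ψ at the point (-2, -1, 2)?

∂ψ/∂x = 3*z
∂ψ/∂y = -9*y^2*z
∂ψ/∂z = 3*x - 3*y^3
∇ψ = (3*z, -9*y^2*z, 3*x - 3*y^3)
At (-2, -1, 2): (6, -18, -3).

(6, -18, -3)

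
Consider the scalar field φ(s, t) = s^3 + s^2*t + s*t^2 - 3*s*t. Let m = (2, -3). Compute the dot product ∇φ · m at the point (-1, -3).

24

∂φ/∂s = 3*s^2 + 2*s*t + t^2 - 3*t
∂φ/∂t = s^2 + 2*s*t - 3*s
∇φ at (-1, -3) = (27, 10)
∇φ · m = (27)(2) + (10)(-3) = 24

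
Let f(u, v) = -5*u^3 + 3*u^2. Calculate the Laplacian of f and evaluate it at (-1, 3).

36

∂²f/∂u² = 6*(-5*u + 1)
∂²f/∂v² = 0
∇²f = -30*u + 6
At (-1, 3): 36.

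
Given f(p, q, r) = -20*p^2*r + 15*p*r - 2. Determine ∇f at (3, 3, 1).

(-105, 0, -135)

∂f/∂p = -40*p*r + 15*r
∂f/∂q = 0
∂f/∂r = -20*p^2 + 15*p
∇f = (-40*p*r + 15*r, 0, -20*p^2 + 15*p)
At (3, 3, 1): (-105, 0, -135).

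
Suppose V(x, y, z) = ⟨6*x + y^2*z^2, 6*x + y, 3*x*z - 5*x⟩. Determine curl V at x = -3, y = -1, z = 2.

(∇×V)₁ = ∂V₃/∂y − ∂V₂/∂z = 0
(∇×V)₂ = ∂V₁/∂z − ∂V₃/∂x = 2*y^2*z - 3*z + 5
(∇×V)₃ = ∂V₂/∂x − ∂V₁/∂y = -2*y*z^2 + 6
∇×V = (0, 2*y^2*z - 3*z + 5, -2*y*z^2 + 6)
At (-3, -1, 2): (0, 3, 14).

(0, 3, 14)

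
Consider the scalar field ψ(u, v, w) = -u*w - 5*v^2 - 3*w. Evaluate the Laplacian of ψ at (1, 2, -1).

∂²ψ/∂u² = 0
∂²ψ/∂v² = -10
∂²ψ/∂w² = 0
∇²ψ = -10
At (1, 2, -1): -10.

-10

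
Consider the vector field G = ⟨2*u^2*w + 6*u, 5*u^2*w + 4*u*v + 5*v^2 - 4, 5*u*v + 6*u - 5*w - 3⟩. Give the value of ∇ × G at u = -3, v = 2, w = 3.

(-60, 2, -82)

(∇×G)₁ = ∂G₃/∂v − ∂G₂/∂w = -5*u^2 + 5*u
(∇×G)₂ = ∂G₁/∂w − ∂G₃/∂u = 2*u^2 - 5*v - 6
(∇×G)₃ = ∂G₂/∂u − ∂G₁/∂v = 10*u*w + 4*v
∇×G = (-5*u^2 + 5*u, 2*u^2 - 5*v - 6, 10*u*w + 4*v)
At (-3, 2, 3): (-60, 2, -82).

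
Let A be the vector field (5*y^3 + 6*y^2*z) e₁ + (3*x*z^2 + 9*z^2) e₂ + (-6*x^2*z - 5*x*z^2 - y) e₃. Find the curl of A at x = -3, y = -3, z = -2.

(∇×A)₁ = ∂A₃/∂y − ∂A₂/∂z = -6*x*z - 18*z - 1
(∇×A)₂ = ∂A₁/∂z − ∂A₃/∂x = 12*x*z + 6*y^2 + 5*z^2
(∇×A)₃ = ∂A₂/∂x − ∂A₁/∂y = -15*y^2 - 12*y*z + 3*z^2
∇×A = (-6*x*z - 18*z - 1, 12*x*z + 6*y^2 + 5*z^2, -15*y^2 - 12*y*z + 3*z^2)
At (-3, -3, -2): (-1, 146, -195).

(-1, 146, -195)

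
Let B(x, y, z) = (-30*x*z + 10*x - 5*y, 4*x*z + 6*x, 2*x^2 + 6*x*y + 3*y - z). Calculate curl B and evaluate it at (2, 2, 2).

(∇×B)₁ = ∂B₃/∂y − ∂B₂/∂z = 2*x + 3
(∇×B)₂ = ∂B₁/∂z − ∂B₃/∂x = -34*x - 6*y
(∇×B)₃ = ∂B₂/∂x − ∂B₁/∂y = 4*z + 11
∇×B = (2*x + 3, -34*x - 6*y, 4*z + 11)
At (2, 2, 2): (7, -80, 19).

(7, -80, 19)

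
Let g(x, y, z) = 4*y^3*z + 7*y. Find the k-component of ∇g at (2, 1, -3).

4

(∇g)_3 = ∂g/∂z = 4*y^3
At (2, 1, -3): 4.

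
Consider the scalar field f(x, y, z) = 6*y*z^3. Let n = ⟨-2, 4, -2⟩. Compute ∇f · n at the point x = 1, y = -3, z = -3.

∂f/∂x = 0
∂f/∂y = 6*z^3
∂f/∂z = 18*y*z^2
∇f at (1, -3, -3) = (0, -162, -486)
∇f · n = (0)(-2) + (-162)(4) + (-486)(-2) = 324

324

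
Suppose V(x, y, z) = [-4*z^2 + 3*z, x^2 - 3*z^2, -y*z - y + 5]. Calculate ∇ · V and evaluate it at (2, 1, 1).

∂V₁/∂x = 0
∂V₂/∂y = 0
∂V₃/∂z = -y
∇·V = -y
At (2, 1, 1): -1.

-1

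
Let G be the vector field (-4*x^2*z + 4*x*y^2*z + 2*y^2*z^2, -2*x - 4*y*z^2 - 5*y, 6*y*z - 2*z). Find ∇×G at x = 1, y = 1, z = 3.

(∇×G)₁ = ∂G₃/∂y − ∂G₂/∂z = 8*y*z + 6*z
(∇×G)₂ = ∂G₁/∂z − ∂G₃/∂x = -4*x^2 + 4*x*y^2 + 4*y^2*z
(∇×G)₃ = ∂G₂/∂x − ∂G₁/∂y = -8*x*y*z - 4*y*z^2 - 2
∇×G = (8*y*z + 6*z, -4*x^2 + 4*x*y^2 + 4*y^2*z, -8*x*y*z - 4*y*z^2 - 2)
At (1, 1, 3): (42, 12, -62).

(42, 12, -62)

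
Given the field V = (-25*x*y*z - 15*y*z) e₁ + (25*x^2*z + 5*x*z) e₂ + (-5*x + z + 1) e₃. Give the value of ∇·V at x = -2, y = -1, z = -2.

-49

∂V₁/∂x = -25*y*z
∂V₂/∂y = 0
∂V₃/∂z = 1
∇·V = -25*y*z + 1
At (-2, -1, -2): -49.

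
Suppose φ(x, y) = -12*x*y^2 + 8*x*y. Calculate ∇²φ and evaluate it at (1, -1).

-24

∂²φ/∂x² = 0
∂²φ/∂y² = -24*x
∇²φ = -24*x
At (1, -1): -24.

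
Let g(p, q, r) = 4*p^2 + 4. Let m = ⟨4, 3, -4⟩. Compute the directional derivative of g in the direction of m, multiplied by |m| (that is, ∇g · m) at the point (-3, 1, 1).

-96

∂g/∂p = 8*p
∂g/∂q = 0
∂g/∂r = 0
∇g at (-3, 1, 1) = (-24, 0, 0)
∇g · m = (-24)(4) + (0)(3) + (0)(-4) = -96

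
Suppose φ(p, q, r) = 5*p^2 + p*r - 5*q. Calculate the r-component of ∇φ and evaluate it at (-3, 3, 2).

(∇φ)_3 = ∂φ/∂r = p
At (-3, 3, 2): -3.

-3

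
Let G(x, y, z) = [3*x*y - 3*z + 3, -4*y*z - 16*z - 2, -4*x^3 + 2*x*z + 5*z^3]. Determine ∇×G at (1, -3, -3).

(∇×G)₁ = ∂G₃/∂y − ∂G₂/∂z = 4*y + 16
(∇×G)₂ = ∂G₁/∂z − ∂G₃/∂x = 12*x^2 - 2*z - 3
(∇×G)₃ = ∂G₂/∂x − ∂G₁/∂y = -3*x
∇×G = (4*y + 16, 12*x^2 - 2*z - 3, -3*x)
At (1, -3, -3): (4, 15, -3).

(4, 15, -3)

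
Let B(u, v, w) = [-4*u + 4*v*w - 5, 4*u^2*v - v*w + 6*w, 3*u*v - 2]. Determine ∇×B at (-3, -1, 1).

(∇×B)₁ = ∂B₃/∂v − ∂B₂/∂w = 3*u + v - 6
(∇×B)₂ = ∂B₁/∂w − ∂B₃/∂u = v
(∇×B)₃ = ∂B₂/∂u − ∂B₁/∂v = 8*u*v - 4*w
∇×B = (3*u + v - 6, v, 8*u*v - 4*w)
At (-3, -1, 1): (-16, -1, 20).

(-16, -1, 20)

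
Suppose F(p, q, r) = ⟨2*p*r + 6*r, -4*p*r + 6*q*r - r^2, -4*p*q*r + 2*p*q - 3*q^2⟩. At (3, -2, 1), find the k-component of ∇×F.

(∇×F)_3 = ∂F₂/∂p − ∂F₁/∂q
= -4*r − (0)
= -4*r
At (3, -2, 1): -4.

-4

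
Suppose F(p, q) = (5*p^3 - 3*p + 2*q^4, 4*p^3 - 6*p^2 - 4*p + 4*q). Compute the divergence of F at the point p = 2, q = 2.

∂F₁/∂p = 15*p^2 - 3
∂F₂/∂q = 4
∇·F = 15*p^2 + 1
At (2, 2): 61.

61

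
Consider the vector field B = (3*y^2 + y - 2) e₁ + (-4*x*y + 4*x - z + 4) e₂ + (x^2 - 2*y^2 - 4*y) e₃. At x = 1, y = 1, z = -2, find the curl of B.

(∇×B)₁ = ∂B₃/∂y − ∂B₂/∂z = -4*y - 3
(∇×B)₂ = ∂B₁/∂z − ∂B₃/∂x = -2*x
(∇×B)₃ = ∂B₂/∂x − ∂B₁/∂y = -10*y + 3
∇×B = (-4*y - 3, -2*x, -10*y + 3)
At (1, 1, -2): (-7, -2, -7).

(-7, -2, -7)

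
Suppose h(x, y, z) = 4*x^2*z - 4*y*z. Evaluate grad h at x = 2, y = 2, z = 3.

∂h/∂x = 8*x*z
∂h/∂y = -4*z
∂h/∂z = 4*x^2 - 4*y
∇h = (8*x*z, -4*z, 4*x^2 - 4*y)
At (2, 2, 3): (48, -12, 8).

(48, -12, 8)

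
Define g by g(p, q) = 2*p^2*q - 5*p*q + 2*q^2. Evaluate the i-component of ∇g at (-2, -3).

(∇g)_1 = ∂g/∂p = 4*p*q - 5*q
At (-2, -3): 39.

39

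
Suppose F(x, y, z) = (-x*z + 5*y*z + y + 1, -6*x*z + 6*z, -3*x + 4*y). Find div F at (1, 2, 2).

-2

∂F₁/∂x = -z
∂F₂/∂y = 0
∂F₃/∂z = 0
∇·F = -z
At (1, 2, 2): -2.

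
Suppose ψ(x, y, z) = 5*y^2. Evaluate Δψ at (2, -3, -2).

∂²ψ/∂x² = 0
∂²ψ/∂y² = 10
∂²ψ/∂z² = 0
∇²ψ = 10
At (2, -3, -2): 10.

10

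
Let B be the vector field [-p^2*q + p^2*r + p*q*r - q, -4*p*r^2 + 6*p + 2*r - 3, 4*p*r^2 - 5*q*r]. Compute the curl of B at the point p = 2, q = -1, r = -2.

(∇×B)₁ = ∂B₃/∂q − ∂B₂/∂r = 8*p*r - 5*r - 2
(∇×B)₂ = ∂B₁/∂r − ∂B₃/∂p = p^2 + p*q - 4*r^2
(∇×B)₃ = ∂B₂/∂p − ∂B₁/∂q = p^2 - p*r - 4*r^2 + 7
∇×B = (8*p*r - 5*r - 2, p^2 + p*q - 4*r^2, p^2 - p*r - 4*r^2 + 7)
At (2, -1, -2): (-24, -14, -1).

(-24, -14, -1)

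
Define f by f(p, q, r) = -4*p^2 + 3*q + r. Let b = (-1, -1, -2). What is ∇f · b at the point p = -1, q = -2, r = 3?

∂f/∂p = -8*p
∂f/∂q = 3
∂f/∂r = 1
∇f at (-1, -2, 3) = (8, 3, 1)
∇f · b = (8)(-1) + (3)(-1) + (1)(-2) = -13

-13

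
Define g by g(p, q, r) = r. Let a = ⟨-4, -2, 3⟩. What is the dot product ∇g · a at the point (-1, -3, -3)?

∂g/∂p = 0
∂g/∂q = 0
∂g/∂r = 1
∇g at (-1, -3, -3) = (0, 0, 1)
∇g · a = (0)(-4) + (0)(-2) + (1)(3) = 3

3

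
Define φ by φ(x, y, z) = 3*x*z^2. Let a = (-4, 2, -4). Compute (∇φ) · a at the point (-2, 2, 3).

∂φ/∂x = 3*z^2
∂φ/∂y = 0
∂φ/∂z = 6*x*z
∇φ at (-2, 2, 3) = (27, 0, -36)
∇φ · a = (27)(-4) + (0)(2) + (-36)(-4) = 36

36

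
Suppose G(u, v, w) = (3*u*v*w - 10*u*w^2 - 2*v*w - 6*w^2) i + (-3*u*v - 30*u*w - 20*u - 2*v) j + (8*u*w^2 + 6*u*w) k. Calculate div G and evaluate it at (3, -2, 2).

51

∂G₁/∂u = 3*v*w - 10*w^2
∂G₂/∂v = -3*u - 2
∂G₃/∂w = 16*u*w + 6*u
∇·G = 16*u*w + 3*u + 3*v*w - 10*w^2 - 2
At (3, -2, 2): 51.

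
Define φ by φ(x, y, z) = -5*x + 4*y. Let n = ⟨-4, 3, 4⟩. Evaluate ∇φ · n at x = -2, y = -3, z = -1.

∂φ/∂x = -5
∂φ/∂y = 4
∂φ/∂z = 0
∇φ at (-2, -3, -1) = (-5, 4, 0)
∇φ · n = (-5)(-4) + (4)(3) + (0)(4) = 32

32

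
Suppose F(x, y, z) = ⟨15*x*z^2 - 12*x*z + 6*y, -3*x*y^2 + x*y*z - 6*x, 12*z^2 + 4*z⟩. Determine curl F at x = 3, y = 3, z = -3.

(∇×F)₁ = ∂F₃/∂y − ∂F₂/∂z = -x*y
(∇×F)₂ = ∂F₁/∂z − ∂F₃/∂x = 30*x*z - 12*x
(∇×F)₃ = ∂F₂/∂x − ∂F₁/∂y = -3*y^2 + y*z - 12
∇×F = (-x*y, 30*x*z - 12*x, -3*y^2 + y*z - 12)
At (3, 3, -3): (-9, -306, -48).

(-9, -306, -48)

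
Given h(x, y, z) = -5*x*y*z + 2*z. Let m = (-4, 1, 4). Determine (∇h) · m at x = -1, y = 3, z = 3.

263

∂h/∂x = -5*y*z
∂h/∂y = -5*x*z
∂h/∂z = -5*x*y + 2
∇h at (-1, 3, 3) = (-45, 15, 17)
∇h · m = (-45)(-4) + (15)(1) + (17)(4) = 263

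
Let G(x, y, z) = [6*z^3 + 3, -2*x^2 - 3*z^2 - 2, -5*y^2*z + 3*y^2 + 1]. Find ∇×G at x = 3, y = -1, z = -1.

(∇×G)₁ = ∂G₃/∂y − ∂G₂/∂z = -10*y*z + 6*y + 6*z
(∇×G)₂ = ∂G₁/∂z − ∂G₃/∂x = 18*z^2
(∇×G)₃ = ∂G₂/∂x − ∂G₁/∂y = -4*x
∇×G = (-10*y*z + 6*y + 6*z, 18*z^2, -4*x)
At (3, -1, -1): (-22, 18, -12).

(-22, 18, -12)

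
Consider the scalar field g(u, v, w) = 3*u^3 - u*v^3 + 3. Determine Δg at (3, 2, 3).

∂²g/∂u² = 18*u
∂²g/∂v² = -6*u*v
∂²g/∂w² = 0
∇²g = -6*u*v + 18*u
At (3, 2, 3): 18.

18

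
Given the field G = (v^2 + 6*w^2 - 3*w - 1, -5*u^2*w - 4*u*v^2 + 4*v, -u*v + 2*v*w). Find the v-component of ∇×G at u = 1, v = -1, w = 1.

8

(∇×G)_2 = ∂G₁/∂w − ∂G₃/∂u
= 12*w - 3 − (-v)
= v + 12*w - 3
At (1, -1, 1): 8.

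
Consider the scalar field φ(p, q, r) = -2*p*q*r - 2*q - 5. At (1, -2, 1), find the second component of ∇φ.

-4

(∇φ)_2 = ∂φ/∂q = -2*p*r - 2
At (1, -2, 1): -4.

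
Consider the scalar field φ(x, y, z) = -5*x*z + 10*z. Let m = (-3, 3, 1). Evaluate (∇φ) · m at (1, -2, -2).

-25

∂φ/∂x = -5*z
∂φ/∂y = 0
∂φ/∂z = -5*x + 10
∇φ at (1, -2, -2) = (10, 0, 5)
∇φ · m = (10)(-3) + (0)(3) + (5)(1) = -25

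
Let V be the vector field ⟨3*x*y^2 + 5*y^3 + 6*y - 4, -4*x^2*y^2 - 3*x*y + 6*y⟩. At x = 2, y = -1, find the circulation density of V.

∂V₂/∂x = -8*x*y^2 - 3*y
∂V₁/∂y = 6*x*y + 15*y^2 + 6
Scalar curl = -8*x*y^2 - 6*x*y - 15*y^2 - 3*y - 6
At (2, -1): -22.

-22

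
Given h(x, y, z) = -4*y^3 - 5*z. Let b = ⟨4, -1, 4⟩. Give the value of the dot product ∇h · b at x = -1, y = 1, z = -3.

-8

∂h/∂x = 0
∂h/∂y = -12*y^2
∂h/∂z = -5
∇h at (-1, 1, -3) = (0, -12, -5)
∇h · b = (0)(4) + (-12)(-1) + (-5)(4) = -8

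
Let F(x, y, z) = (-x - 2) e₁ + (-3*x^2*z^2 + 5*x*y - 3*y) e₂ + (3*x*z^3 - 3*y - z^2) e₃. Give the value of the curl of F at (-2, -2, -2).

(∇×F)₁ = ∂F₃/∂y − ∂F₂/∂z = 6*x^2*z - 3
(∇×F)₂ = ∂F₁/∂z − ∂F₃/∂x = -3*z^3
(∇×F)₃ = ∂F₂/∂x − ∂F₁/∂y = -6*x*z^2 + 5*y
∇×F = (6*x^2*z - 3, -3*z^3, -6*x*z^2 + 5*y)
At (-2, -2, -2): (-51, 24, 38).

(-51, 24, 38)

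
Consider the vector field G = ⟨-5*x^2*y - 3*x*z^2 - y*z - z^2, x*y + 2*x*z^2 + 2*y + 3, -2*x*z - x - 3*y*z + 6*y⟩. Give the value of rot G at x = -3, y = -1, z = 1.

(∇×G)₁ = ∂G₃/∂y − ∂G₂/∂z = -4*x*z - 3*z + 6
(∇×G)₂ = ∂G₁/∂z − ∂G₃/∂x = -6*x*z - y + 1
(∇×G)₃ = ∂G₂/∂x − ∂G₁/∂y = 5*x^2 + y + 2*z^2 + z
∇×G = (-4*x*z - 3*z + 6, -6*x*z - y + 1, 5*x^2 + y + 2*z^2 + z)
At (-3, -1, 1): (15, 20, 47).

(15, 20, 47)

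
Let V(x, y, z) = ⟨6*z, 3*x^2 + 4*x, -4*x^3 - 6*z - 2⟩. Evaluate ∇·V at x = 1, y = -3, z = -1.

-6

∂V₁/∂x = 0
∂V₂/∂y = 0
∂V₃/∂z = -6
∇·V = -6
At (1, -3, -1): -6.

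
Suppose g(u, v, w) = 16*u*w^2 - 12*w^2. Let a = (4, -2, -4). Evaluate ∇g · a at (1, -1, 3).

480

∂g/∂u = 16*w^2
∂g/∂v = 0
∂g/∂w = 32*u*w - 24*w
∇g at (1, -1, 3) = (144, 0, 24)
∇g · a = (144)(4) + (0)(-2) + (24)(-4) = 480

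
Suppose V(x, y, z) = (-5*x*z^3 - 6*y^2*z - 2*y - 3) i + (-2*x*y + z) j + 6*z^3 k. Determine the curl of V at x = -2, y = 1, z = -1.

(-1, 24, -12)

(∇×V)₁ = ∂V₃/∂y − ∂V₂/∂z = -1
(∇×V)₂ = ∂V₁/∂z − ∂V₃/∂x = -15*x*z^2 - 6*y^2
(∇×V)₃ = ∂V₂/∂x − ∂V₁/∂y = 12*y*z - 2*y + 2
∇×V = (-1, -15*x*z^2 - 6*y^2, 12*y*z - 2*y + 2)
At (-2, 1, -1): (-1, 24, -12).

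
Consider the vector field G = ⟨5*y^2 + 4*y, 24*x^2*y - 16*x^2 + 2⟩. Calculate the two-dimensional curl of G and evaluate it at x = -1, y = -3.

∂G₂/∂x = 48*x*y - 32*x
∂G₁/∂y = 10*y + 4
Scalar curl = 48*x*y - 32*x - 10*y - 4
At (-1, -3): 202.

202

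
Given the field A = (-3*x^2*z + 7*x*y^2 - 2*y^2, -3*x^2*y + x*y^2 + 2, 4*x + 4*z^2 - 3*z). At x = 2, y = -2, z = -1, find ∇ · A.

∂A₁/∂x = -6*x*z + 7*y^2
∂A₂/∂y = -3*x^2 + 2*x*y
∂A₃/∂z = 8*z - 3
∇·A = -3*x^2 + 2*x*y - 6*x*z + 7*y^2 + 8*z - 3
At (2, -2, -1): 9.

9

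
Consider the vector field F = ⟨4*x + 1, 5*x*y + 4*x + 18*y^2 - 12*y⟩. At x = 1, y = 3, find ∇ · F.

∂F₁/∂x = 4
∂F₂/∂y = 5*x + 36*y - 12
∇·F = 5*x + 36*y - 8
At (1, 3): 105.

105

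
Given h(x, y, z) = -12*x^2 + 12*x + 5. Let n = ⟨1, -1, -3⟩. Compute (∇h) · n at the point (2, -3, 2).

-36

∂h/∂x = -24*x + 12
∂h/∂y = 0
∂h/∂z = 0
∇h at (2, -3, 2) = (-36, 0, 0)
∇h · n = (-36)(1) + (0)(-1) + (0)(-3) = -36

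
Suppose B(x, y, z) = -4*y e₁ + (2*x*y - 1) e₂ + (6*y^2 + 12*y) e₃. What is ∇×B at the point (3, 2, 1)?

(36, 0, 8)

(∇×B)₁ = ∂B₃/∂y − ∂B₂/∂z = 12*y + 12
(∇×B)₂ = ∂B₁/∂z − ∂B₃/∂x = 0
(∇×B)₃ = ∂B₂/∂x − ∂B₁/∂y = 2*y + 4
∇×B = (12*y + 12, 0, 2*y + 4)
At (3, 2, 1): (36, 0, 8).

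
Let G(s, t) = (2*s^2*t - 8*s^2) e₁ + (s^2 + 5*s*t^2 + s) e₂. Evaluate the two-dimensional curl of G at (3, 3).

∂G₂/∂s = 2*s + 5*t^2 + 1
∂G₁/∂t = 2*s^2
Scalar curl = -2*s^2 + 2*s + 5*t^2 + 1
At (3, 3): 34.

34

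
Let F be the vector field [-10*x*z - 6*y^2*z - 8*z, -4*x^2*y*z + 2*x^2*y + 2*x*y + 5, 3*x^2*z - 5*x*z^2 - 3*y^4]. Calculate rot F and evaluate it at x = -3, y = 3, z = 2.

(∇×F)₁ = ∂F₃/∂y − ∂F₂/∂z = 4*x^2*y - 12*y^3
(∇×F)₂ = ∂F₁/∂z − ∂F₃/∂x = -6*x*z - 10*x - 6*y^2 + 5*z^2 - 8
(∇×F)₃ = ∂F₂/∂x − ∂F₁/∂y = -8*x*y*z + 4*x*y + 12*y*z + 2*y
∇×F = (4*x^2*y - 12*y^3, -6*x*z - 10*x - 6*y^2 + 5*z^2 - 8, -8*x*y*z + 4*x*y + 12*y*z + 2*y)
At (-3, 3, 2): (-216, 24, 186).

(-216, 24, 186)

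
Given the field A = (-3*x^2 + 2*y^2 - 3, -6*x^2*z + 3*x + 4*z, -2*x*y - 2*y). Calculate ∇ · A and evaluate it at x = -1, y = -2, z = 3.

∂A₁/∂x = -6*x
∂A₂/∂y = 0
∂A₃/∂z = 0
∇·A = -6*x
At (-1, -2, 3): 6.

6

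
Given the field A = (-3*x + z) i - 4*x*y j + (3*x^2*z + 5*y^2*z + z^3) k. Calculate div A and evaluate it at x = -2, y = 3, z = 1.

∂A₁/∂x = -3
∂A₂/∂y = -4*x
∂A₃/∂z = 3*x^2 + 5*y^2 + 3*z^2
∇·A = 3*x^2 - 4*x + 5*y^2 + 3*z^2 - 3
At (-2, 3, 1): 65.

65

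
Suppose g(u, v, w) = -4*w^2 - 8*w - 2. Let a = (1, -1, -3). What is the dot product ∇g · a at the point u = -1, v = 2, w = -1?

0

∂g/∂u = 0
∂g/∂v = 0
∂g/∂w = -8*w - 8
∇g at (-1, 2, -1) = (0, 0, 0)
∇g · a = (0)(1) + (0)(-1) + (0)(-3) = 0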